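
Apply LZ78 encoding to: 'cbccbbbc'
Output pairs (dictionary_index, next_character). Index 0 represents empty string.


LZ78 encoding steps:
Dictionary: {0: ''}
Step 1: w='' (idx 0), next='c' -> output (0, 'c'), add 'c' as idx 1
Step 2: w='' (idx 0), next='b' -> output (0, 'b'), add 'b' as idx 2
Step 3: w='c' (idx 1), next='c' -> output (1, 'c'), add 'cc' as idx 3
Step 4: w='b' (idx 2), next='b' -> output (2, 'b'), add 'bb' as idx 4
Step 5: w='b' (idx 2), next='c' -> output (2, 'c'), add 'bc' as idx 5


Encoded: [(0, 'c'), (0, 'b'), (1, 'c'), (2, 'b'), (2, 'c')]


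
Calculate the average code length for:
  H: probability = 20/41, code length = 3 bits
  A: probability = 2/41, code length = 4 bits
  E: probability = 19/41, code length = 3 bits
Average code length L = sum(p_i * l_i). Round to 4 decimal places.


Weighted contributions p_i * l_i:
  H: (20/41) * 3 = 60/41
  A: (2/41) * 4 = 8/41
  E: (19/41) * 3 = 57/41
Sum = (60 + 8 + 57)/41 = 125/41

L = 125/41 = 3.0488 bits/symbol


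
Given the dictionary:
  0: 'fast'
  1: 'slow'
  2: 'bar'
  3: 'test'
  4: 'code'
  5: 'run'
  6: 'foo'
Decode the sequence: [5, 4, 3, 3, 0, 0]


Look up each index in the dictionary:
  5 -> 'run'
  4 -> 'code'
  3 -> 'test'
  3 -> 'test'
  0 -> 'fast'
  0 -> 'fast'

Decoded: "run code test test fast fast"


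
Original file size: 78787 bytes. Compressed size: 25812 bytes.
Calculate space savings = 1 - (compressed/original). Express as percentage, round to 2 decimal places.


ratio = compressed/original = 25812/78787 = 0.327618
savings = 1 - ratio = 1 - 0.327618 = 0.672382
as a percentage: 0.672382 * 100 = 67.24%

Space savings = 1 - 25812/78787 = 67.24%


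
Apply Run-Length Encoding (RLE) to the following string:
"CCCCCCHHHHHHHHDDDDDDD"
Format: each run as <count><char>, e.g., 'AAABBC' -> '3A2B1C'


Scanning runs left to right:
  i=0: run of 'C' x 6 -> '6C'
  i=6: run of 'H' x 8 -> '8H'
  i=14: run of 'D' x 7 -> '7D'

RLE = 6C8H7D


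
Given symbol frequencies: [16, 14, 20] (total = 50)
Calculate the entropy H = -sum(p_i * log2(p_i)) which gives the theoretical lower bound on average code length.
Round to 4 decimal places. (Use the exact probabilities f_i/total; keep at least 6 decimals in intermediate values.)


Per-symbol terms -p_i * log2(p_i) with p_i = f_i/50:
  p = 16/50 = 0.320000: log2(p) = -1.643856, -p*log2(p) = 0.526034
  p = 14/50 = 0.280000: log2(p) = -1.836501, -p*log2(p) = 0.514220
  p = 20/50 = 0.400000: log2(p) = -1.321928, -p*log2(p) = 0.528771
H = 0.526034 + 0.514220 + 0.528771 = 1.569025

H = 1.569 bits/symbol


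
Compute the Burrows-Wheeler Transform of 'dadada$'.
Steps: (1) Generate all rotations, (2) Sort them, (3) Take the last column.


Rotations (sorted):
  0: $dadada -> last char: a
  1: a$dadad -> last char: d
  2: ada$dad -> last char: d
  3: adada$d -> last char: d
  4: da$dada -> last char: a
  5: dada$da -> last char: a
  6: dadada$ -> last char: $


BWT = adddaa$


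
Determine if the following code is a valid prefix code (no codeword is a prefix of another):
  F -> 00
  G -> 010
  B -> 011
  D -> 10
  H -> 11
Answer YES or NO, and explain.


Checking each pair (does one codeword prefix another?):
  F='00' vs G='010': no prefix
  F='00' vs B='011': no prefix
  F='00' vs D='10': no prefix
  F='00' vs H='11': no prefix
  G='010' vs F='00': no prefix
  G='010' vs B='011': no prefix
  G='010' vs D='10': no prefix
  G='010' vs H='11': no prefix
  B='011' vs F='00': no prefix
  B='011' vs G='010': no prefix
  B='011' vs D='10': no prefix
  B='011' vs H='11': no prefix
  D='10' vs F='00': no prefix
  D='10' vs G='010': no prefix
  D='10' vs B='011': no prefix
  D='10' vs H='11': no prefix
  H='11' vs F='00': no prefix
  H='11' vs G='010': no prefix
  H='11' vs B='011': no prefix
  H='11' vs D='10': no prefix
No violation found over all pairs.

YES -- this is a valid prefix code. No codeword is a prefix of any other codeword.


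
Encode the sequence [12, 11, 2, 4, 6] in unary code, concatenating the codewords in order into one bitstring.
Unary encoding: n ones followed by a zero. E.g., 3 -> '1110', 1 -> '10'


Encode each number as n ones followed by a terminating 0:
  12 -> 1111111111110 (13 bits)
  11 -> 111111111110 (12 bits)
  2 -> 110 (3 bits)
  4 -> 11110 (5 bits)
  6 -> 1111110 (7 bits)
Total length = 13 + 12 + 3 + 5 + 7 = 40 bits.

Unary([12, 11, 2, 4, 6]) = 1111111111110111111111110110111101111110 (40 bits)


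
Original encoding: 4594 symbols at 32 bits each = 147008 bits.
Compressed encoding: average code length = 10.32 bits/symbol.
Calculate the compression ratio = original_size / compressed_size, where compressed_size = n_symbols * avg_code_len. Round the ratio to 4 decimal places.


original_size = n_symbols * orig_bits = 4594 * 32 = 147008 bits
compressed_size = n_symbols * avg_code_len = 4594 * 10.32 = 47410.08 bits
ratio = original_size / compressed_size = 147008 / 47410.08 = 3.1008

Compression ratio = 3.1008


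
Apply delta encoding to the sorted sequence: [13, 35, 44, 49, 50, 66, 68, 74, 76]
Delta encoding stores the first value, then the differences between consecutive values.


First value: 13
Deltas:
  35 - 13 = 22
  44 - 35 = 9
  49 - 44 = 5
  50 - 49 = 1
  66 - 50 = 16
  68 - 66 = 2
  74 - 68 = 6
  76 - 74 = 2


Delta encoded: [13, 22, 9, 5, 1, 16, 2, 6, 2]


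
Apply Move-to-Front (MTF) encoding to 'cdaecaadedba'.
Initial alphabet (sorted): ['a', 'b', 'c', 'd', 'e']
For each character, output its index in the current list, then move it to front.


MTF encoding:
'c': index 2 in ['a', 'b', 'c', 'd', 'e'] -> ['c', 'a', 'b', 'd', 'e']
'd': index 3 in ['c', 'a', 'b', 'd', 'e'] -> ['d', 'c', 'a', 'b', 'e']
'a': index 2 in ['d', 'c', 'a', 'b', 'e'] -> ['a', 'd', 'c', 'b', 'e']
'e': index 4 in ['a', 'd', 'c', 'b', 'e'] -> ['e', 'a', 'd', 'c', 'b']
'c': index 3 in ['e', 'a', 'd', 'c', 'b'] -> ['c', 'e', 'a', 'd', 'b']
'a': index 2 in ['c', 'e', 'a', 'd', 'b'] -> ['a', 'c', 'e', 'd', 'b']
'a': index 0 in ['a', 'c', 'e', 'd', 'b'] -> ['a', 'c', 'e', 'd', 'b']
'd': index 3 in ['a', 'c', 'e', 'd', 'b'] -> ['d', 'a', 'c', 'e', 'b']
'e': index 3 in ['d', 'a', 'c', 'e', 'b'] -> ['e', 'd', 'a', 'c', 'b']
'd': index 1 in ['e', 'd', 'a', 'c', 'b'] -> ['d', 'e', 'a', 'c', 'b']
'b': index 4 in ['d', 'e', 'a', 'c', 'b'] -> ['b', 'd', 'e', 'a', 'c']
'a': index 3 in ['b', 'd', 'e', 'a', 'c'] -> ['a', 'b', 'd', 'e', 'c']


Output: [2, 3, 2, 4, 3, 2, 0, 3, 3, 1, 4, 3]


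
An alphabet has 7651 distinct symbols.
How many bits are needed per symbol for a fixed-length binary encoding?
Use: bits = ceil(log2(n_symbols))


log2(7651) = 12.9014
Bracket: 2^12 = 4096 < 7651 <= 2^13 = 8192
So ceil(log2(7651)) = 13

bits = ceil(log2(7651)) = ceil(12.9014) = 13 bits


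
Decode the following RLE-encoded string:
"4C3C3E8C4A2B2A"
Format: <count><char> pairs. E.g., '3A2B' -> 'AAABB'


Expanding each <count><char> pair:
  4C -> 'CCCC'
  3C -> 'CCC'
  3E -> 'EEE'
  8C -> 'CCCCCCCC'
  4A -> 'AAAA'
  2B -> 'BB'
  2A -> 'AA'

Decoded = CCCCCCCEEECCCCCCCCAAAABBAA


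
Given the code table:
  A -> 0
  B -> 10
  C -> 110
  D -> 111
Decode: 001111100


Decoding:
0 -> A
0 -> A
111 -> D
110 -> C
0 -> A


Result: AADCA


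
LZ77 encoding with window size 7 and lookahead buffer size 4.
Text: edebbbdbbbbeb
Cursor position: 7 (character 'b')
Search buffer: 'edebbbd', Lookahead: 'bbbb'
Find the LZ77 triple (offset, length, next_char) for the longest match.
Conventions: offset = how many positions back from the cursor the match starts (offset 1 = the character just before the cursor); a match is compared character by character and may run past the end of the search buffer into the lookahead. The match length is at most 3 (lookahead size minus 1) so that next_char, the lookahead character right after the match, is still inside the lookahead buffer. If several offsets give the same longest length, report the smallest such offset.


Try each offset into the search buffer:
  offset=1 (pos 6, char 'd'): match length 0
  offset=2 (pos 5, char 'b'): match length 1
  offset=3 (pos 4, char 'b'): match length 2
  offset=4 (pos 3, char 'b'): match length 3
  offset=5 (pos 2, char 'e'): match length 0
  offset=6 (pos 1, char 'd'): match length 0
  offset=7 (pos 0, char 'e'): match length 0
Longest match has length 3 at offset 4.
next_char = character at position 7 + 3 = 10 -> 'b'

Best match: offset=4, length=3 (matching 'bbb' starting at position 3)
LZ77 triple: (4, 3, 'b')


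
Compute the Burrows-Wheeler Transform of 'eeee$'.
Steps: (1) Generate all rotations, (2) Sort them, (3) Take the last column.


Rotations (sorted):
  0: $eeee -> last char: e
  1: e$eee -> last char: e
  2: ee$ee -> last char: e
  3: eee$e -> last char: e
  4: eeee$ -> last char: $


BWT = eeee$


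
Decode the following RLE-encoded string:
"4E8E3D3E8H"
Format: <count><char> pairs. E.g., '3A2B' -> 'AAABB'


Expanding each <count><char> pair:
  4E -> 'EEEE'
  8E -> 'EEEEEEEE'
  3D -> 'DDD'
  3E -> 'EEE'
  8H -> 'HHHHHHHH'

Decoded = EEEEEEEEEEEEDDDEEEHHHHHHHH


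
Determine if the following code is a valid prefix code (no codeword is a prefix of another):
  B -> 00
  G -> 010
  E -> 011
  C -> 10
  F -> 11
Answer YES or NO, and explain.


Checking each pair (does one codeword prefix another?):
  B='00' vs G='010': no prefix
  B='00' vs E='011': no prefix
  B='00' vs C='10': no prefix
  B='00' vs F='11': no prefix
  G='010' vs B='00': no prefix
  G='010' vs E='011': no prefix
  G='010' vs C='10': no prefix
  G='010' vs F='11': no prefix
  E='011' vs B='00': no prefix
  E='011' vs G='010': no prefix
  E='011' vs C='10': no prefix
  E='011' vs F='11': no prefix
  C='10' vs B='00': no prefix
  C='10' vs G='010': no prefix
  C='10' vs E='011': no prefix
  C='10' vs F='11': no prefix
  F='11' vs B='00': no prefix
  F='11' vs G='010': no prefix
  F='11' vs E='011': no prefix
  F='11' vs C='10': no prefix
No violation found over all pairs.

YES -- this is a valid prefix code. No codeword is a prefix of any other codeword.


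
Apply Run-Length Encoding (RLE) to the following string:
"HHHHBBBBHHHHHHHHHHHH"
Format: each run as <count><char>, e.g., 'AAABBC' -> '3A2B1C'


Scanning runs left to right:
  i=0: run of 'H' x 4 -> '4H'
  i=4: run of 'B' x 4 -> '4B'
  i=8: run of 'H' x 12 -> '12H'

RLE = 4H4B12H


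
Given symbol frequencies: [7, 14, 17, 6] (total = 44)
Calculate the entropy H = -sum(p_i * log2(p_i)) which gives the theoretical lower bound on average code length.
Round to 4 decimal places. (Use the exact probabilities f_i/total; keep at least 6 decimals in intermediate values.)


Per-symbol terms -p_i * log2(p_i) with p_i = f_i/44:
  p = 7/44 = 0.159091: log2(p) = -2.652077, -p*log2(p) = 0.421921
  p = 14/44 = 0.318182: log2(p) = -1.652077, -p*log2(p) = 0.525661
  p = 17/44 = 0.386364: log2(p) = -1.371969, -p*log2(p) = 0.530079
  p = 6/44 = 0.136364: log2(p) = -2.874469, -p*log2(p) = 0.391973
H = 0.421921 + 0.525661 + 0.530079 + 0.391973 = 1.869634

H = 1.8696 bits/symbol


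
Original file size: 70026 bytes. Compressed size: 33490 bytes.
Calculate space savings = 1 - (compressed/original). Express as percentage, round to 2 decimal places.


ratio = compressed/original = 33490/70026 = 0.478251
savings = 1 - ratio = 1 - 0.478251 = 0.521749
as a percentage: 0.521749 * 100 = 52.17%

Space savings = 1 - 33490/70026 = 52.17%


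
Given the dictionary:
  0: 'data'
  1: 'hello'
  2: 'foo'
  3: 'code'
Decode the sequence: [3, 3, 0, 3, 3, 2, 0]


Look up each index in the dictionary:
  3 -> 'code'
  3 -> 'code'
  0 -> 'data'
  3 -> 'code'
  3 -> 'code'
  2 -> 'foo'
  0 -> 'data'

Decoded: "code code data code code foo data"


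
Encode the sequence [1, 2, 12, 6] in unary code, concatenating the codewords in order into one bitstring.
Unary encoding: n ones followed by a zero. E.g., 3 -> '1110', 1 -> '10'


Encode each number as n ones followed by a terminating 0:
  1 -> 10 (2 bits)
  2 -> 110 (3 bits)
  12 -> 1111111111110 (13 bits)
  6 -> 1111110 (7 bits)
Total length = 2 + 3 + 13 + 7 = 25 bits.

Unary([1, 2, 12, 6]) = 1011011111111111101111110 (25 bits)


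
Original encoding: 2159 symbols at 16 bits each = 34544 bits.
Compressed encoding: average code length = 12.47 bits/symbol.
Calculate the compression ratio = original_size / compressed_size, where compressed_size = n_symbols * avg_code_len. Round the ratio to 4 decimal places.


original_size = n_symbols * orig_bits = 2159 * 16 = 34544 bits
compressed_size = n_symbols * avg_code_len = 2159 * 12.47 = 26922.73 bits
ratio = original_size / compressed_size = 34544 / 26922.73 = 1.2831

Compression ratio = 1.2831


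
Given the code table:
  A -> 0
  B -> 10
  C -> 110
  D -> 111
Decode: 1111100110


Decoding:
111 -> D
110 -> C
0 -> A
110 -> C


Result: DCAC


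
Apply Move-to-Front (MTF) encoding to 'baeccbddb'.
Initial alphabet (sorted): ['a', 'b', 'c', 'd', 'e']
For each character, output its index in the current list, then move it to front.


MTF encoding:
'b': index 1 in ['a', 'b', 'c', 'd', 'e'] -> ['b', 'a', 'c', 'd', 'e']
'a': index 1 in ['b', 'a', 'c', 'd', 'e'] -> ['a', 'b', 'c', 'd', 'e']
'e': index 4 in ['a', 'b', 'c', 'd', 'e'] -> ['e', 'a', 'b', 'c', 'd']
'c': index 3 in ['e', 'a', 'b', 'c', 'd'] -> ['c', 'e', 'a', 'b', 'd']
'c': index 0 in ['c', 'e', 'a', 'b', 'd'] -> ['c', 'e', 'a', 'b', 'd']
'b': index 3 in ['c', 'e', 'a', 'b', 'd'] -> ['b', 'c', 'e', 'a', 'd']
'd': index 4 in ['b', 'c', 'e', 'a', 'd'] -> ['d', 'b', 'c', 'e', 'a']
'd': index 0 in ['d', 'b', 'c', 'e', 'a'] -> ['d', 'b', 'c', 'e', 'a']
'b': index 1 in ['d', 'b', 'c', 'e', 'a'] -> ['b', 'd', 'c', 'e', 'a']


Output: [1, 1, 4, 3, 0, 3, 4, 0, 1]


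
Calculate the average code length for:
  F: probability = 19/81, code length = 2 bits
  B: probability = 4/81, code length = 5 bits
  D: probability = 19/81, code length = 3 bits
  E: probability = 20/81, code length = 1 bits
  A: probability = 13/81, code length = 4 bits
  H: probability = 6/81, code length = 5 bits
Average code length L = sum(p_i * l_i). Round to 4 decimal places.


Weighted contributions p_i * l_i:
  F: (19/81) * 2 = 38/81
  B: (4/81) * 5 = 20/81
  D: (19/81) * 3 = 57/81
  E: (20/81) * 1 = 20/81
  A: (13/81) * 4 = 52/81
  H: (6/81) * 5 = 30/81
Sum = (38 + 20 + 57 + 20 + 52 + 30)/81 = 217/81

L = 217/81 = 2.6790 bits/symbol


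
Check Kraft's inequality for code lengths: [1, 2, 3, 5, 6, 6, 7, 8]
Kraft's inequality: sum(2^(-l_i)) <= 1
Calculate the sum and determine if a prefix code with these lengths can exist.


Sum = 2^(-1) + 2^(-2) + 2^(-3) + 2^(-5) + 2^(-6) + 2^(-6) + 2^(-7) + 2^(-8)
    = 0.5 + 0.25 + 0.125 + 0.03125 + 0.015625 + 0.015625 + 0.0078125 + 0.00390625
    = 243/256 = 0.94921875
Since 0.94921875 <= 1, Kraft's inequality IS satisfied.
A prefix code with these lengths CAN exist.

Kraft sum = 0.94921875. Satisfied.


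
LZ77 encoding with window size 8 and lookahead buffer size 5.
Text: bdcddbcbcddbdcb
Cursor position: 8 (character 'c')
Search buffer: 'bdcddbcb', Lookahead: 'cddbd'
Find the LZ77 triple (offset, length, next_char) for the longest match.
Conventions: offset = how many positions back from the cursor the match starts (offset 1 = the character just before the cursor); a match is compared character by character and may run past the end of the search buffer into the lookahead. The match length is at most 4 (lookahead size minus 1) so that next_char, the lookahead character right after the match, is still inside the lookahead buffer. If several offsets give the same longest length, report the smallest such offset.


Try each offset into the search buffer:
  offset=1 (pos 7, char 'b'): match length 0
  offset=2 (pos 6, char 'c'): match length 1
  offset=3 (pos 5, char 'b'): match length 0
  offset=4 (pos 4, char 'd'): match length 0
  offset=5 (pos 3, char 'd'): match length 0
  offset=6 (pos 2, char 'c'): match length 4
  offset=7 (pos 1, char 'd'): match length 0
  offset=8 (pos 0, char 'b'): match length 0
Longest match has length 4 at offset 6.
next_char = character at position 8 + 4 = 12 -> 'd'

Best match: offset=6, length=4 (matching 'cddb' starting at position 2)
LZ77 triple: (6, 4, 'd')


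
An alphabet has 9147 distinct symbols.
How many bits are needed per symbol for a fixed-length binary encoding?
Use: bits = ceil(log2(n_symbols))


log2(9147) = 13.1591
Bracket: 2^13 = 8192 < 9147 <= 2^14 = 16384
So ceil(log2(9147)) = 14

bits = ceil(log2(9147)) = ceil(13.1591) = 14 bits


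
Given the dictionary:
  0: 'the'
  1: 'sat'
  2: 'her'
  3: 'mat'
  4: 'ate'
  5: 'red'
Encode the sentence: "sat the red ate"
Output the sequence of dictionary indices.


Look up each word in the dictionary:
  'sat' -> 1
  'the' -> 0
  'red' -> 5
  'ate' -> 4

Encoded: [1, 0, 5, 4]


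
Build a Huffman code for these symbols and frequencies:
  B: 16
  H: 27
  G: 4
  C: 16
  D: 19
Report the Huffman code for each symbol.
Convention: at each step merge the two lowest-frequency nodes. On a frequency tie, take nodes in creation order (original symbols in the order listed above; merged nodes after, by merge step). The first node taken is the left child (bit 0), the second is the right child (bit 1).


Huffman tree construction:
Step 1: Merge G(4) + B(16) = 20
Step 2: Merge C(16) + D(19) = 35
Step 3: Merge (G+B)(20) + H(27) = 47
Step 4: Merge (C+D)(35) + ((G+B)+H)(47) = 82
Read each symbol's code off the tree from the root (left child = 0, right child = 1).

Codes:
  B: 101 (length 3)
  H: 11 (length 2)
  G: 100 (length 3)
  C: 00 (length 2)
  D: 01 (length 2)
Average code length: 184/82 = 2.2439 bits/symbol


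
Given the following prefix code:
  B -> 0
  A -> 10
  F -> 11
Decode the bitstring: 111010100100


Decoding step by step:
Bits 11 -> F
Bits 10 -> A
Bits 10 -> A
Bits 10 -> A
Bits 0 -> B
Bits 10 -> A
Bits 0 -> B


Decoded message: FAAABAB


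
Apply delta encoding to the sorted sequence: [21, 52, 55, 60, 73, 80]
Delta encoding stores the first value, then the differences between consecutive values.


First value: 21
Deltas:
  52 - 21 = 31
  55 - 52 = 3
  60 - 55 = 5
  73 - 60 = 13
  80 - 73 = 7


Delta encoded: [21, 31, 3, 5, 13, 7]


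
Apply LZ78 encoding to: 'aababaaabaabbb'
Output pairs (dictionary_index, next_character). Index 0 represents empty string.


LZ78 encoding steps:
Dictionary: {0: ''}
Step 1: w='' (idx 0), next='a' -> output (0, 'a'), add 'a' as idx 1
Step 2: w='a' (idx 1), next='b' -> output (1, 'b'), add 'ab' as idx 2
Step 3: w='ab' (idx 2), next='a' -> output (2, 'a'), add 'aba' as idx 3
Step 4: w='a' (idx 1), next='a' -> output (1, 'a'), add 'aa' as idx 4
Step 5: w='' (idx 0), next='b' -> output (0, 'b'), add 'b' as idx 5
Step 6: w='aa' (idx 4), next='b' -> output (4, 'b'), add 'aab' as idx 6
Step 7: w='b' (idx 5), next='b' -> output (5, 'b'), add 'bb' as idx 7


Encoded: [(0, 'a'), (1, 'b'), (2, 'a'), (1, 'a'), (0, 'b'), (4, 'b'), (5, 'b')]


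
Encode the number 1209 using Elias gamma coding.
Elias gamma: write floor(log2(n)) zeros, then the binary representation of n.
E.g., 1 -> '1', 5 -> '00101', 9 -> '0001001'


num_bits = floor(log2(1209)) + 1 = 11
leading_zeros = num_bits - 1 = 10
binary(1209) = 10010111001

Elias gamma(1209) = '0000000000' + '10010111001' = 000000000010010111001 (21 bits)


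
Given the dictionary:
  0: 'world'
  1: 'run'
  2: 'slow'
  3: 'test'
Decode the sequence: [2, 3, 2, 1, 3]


Look up each index in the dictionary:
  2 -> 'slow'
  3 -> 'test'
  2 -> 'slow'
  1 -> 'run'
  3 -> 'test'

Decoded: "slow test slow run test"


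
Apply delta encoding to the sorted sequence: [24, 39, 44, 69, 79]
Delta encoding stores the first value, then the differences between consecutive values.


First value: 24
Deltas:
  39 - 24 = 15
  44 - 39 = 5
  69 - 44 = 25
  79 - 69 = 10


Delta encoded: [24, 15, 5, 25, 10]


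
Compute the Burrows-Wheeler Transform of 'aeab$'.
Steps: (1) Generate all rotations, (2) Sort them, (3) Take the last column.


Rotations (sorted):
  0: $aeab -> last char: b
  1: ab$ae -> last char: e
  2: aeab$ -> last char: $
  3: b$aea -> last char: a
  4: eab$a -> last char: a


BWT = be$aa


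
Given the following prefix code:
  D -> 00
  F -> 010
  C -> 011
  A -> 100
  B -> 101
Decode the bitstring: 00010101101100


Decoding step by step:
Bits 00 -> D
Bits 010 -> F
Bits 101 -> B
Bits 101 -> B
Bits 100 -> A


Decoded message: DFBBA


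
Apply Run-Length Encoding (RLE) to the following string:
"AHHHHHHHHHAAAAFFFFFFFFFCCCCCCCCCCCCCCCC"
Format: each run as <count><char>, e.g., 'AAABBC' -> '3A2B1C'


Scanning runs left to right:
  i=0: run of 'A' x 1 -> '1A'
  i=1: run of 'H' x 9 -> '9H'
  i=10: run of 'A' x 4 -> '4A'
  i=14: run of 'F' x 9 -> '9F'
  i=23: run of 'C' x 16 -> '16C'

RLE = 1A9H4A9F16C


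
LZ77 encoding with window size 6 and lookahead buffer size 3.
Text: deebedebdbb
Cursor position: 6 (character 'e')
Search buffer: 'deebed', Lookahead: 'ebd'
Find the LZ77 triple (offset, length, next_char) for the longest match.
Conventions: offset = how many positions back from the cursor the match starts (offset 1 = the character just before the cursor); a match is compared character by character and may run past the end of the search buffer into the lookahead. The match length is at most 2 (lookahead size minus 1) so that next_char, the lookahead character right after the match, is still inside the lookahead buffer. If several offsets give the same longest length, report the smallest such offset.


Try each offset into the search buffer:
  offset=1 (pos 5, char 'd'): match length 0
  offset=2 (pos 4, char 'e'): match length 1
  offset=3 (pos 3, char 'b'): match length 0
  offset=4 (pos 2, char 'e'): match length 2
  offset=5 (pos 1, char 'e'): match length 1
  offset=6 (pos 0, char 'd'): match length 0
Longest match has length 2 at offset 4.
next_char = character at position 6 + 2 = 8 -> 'd'

Best match: offset=4, length=2 (matching 'eb' starting at position 2)
LZ77 triple: (4, 2, 'd')


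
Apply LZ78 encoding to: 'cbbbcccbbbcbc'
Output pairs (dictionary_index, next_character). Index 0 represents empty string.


LZ78 encoding steps:
Dictionary: {0: ''}
Step 1: w='' (idx 0), next='c' -> output (0, 'c'), add 'c' as idx 1
Step 2: w='' (idx 0), next='b' -> output (0, 'b'), add 'b' as idx 2
Step 3: w='b' (idx 2), next='b' -> output (2, 'b'), add 'bb' as idx 3
Step 4: w='c' (idx 1), next='c' -> output (1, 'c'), add 'cc' as idx 4
Step 5: w='c' (idx 1), next='b' -> output (1, 'b'), add 'cb' as idx 5
Step 6: w='bb' (idx 3), next='c' -> output (3, 'c'), add 'bbc' as idx 6
Step 7: w='b' (idx 2), next='c' -> output (2, 'c'), add 'bc' as idx 7


Encoded: [(0, 'c'), (0, 'b'), (2, 'b'), (1, 'c'), (1, 'b'), (3, 'c'), (2, 'c')]


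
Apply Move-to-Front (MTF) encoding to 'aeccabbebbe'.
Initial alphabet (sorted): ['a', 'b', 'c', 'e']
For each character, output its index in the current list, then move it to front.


MTF encoding:
'a': index 0 in ['a', 'b', 'c', 'e'] -> ['a', 'b', 'c', 'e']
'e': index 3 in ['a', 'b', 'c', 'e'] -> ['e', 'a', 'b', 'c']
'c': index 3 in ['e', 'a', 'b', 'c'] -> ['c', 'e', 'a', 'b']
'c': index 0 in ['c', 'e', 'a', 'b'] -> ['c', 'e', 'a', 'b']
'a': index 2 in ['c', 'e', 'a', 'b'] -> ['a', 'c', 'e', 'b']
'b': index 3 in ['a', 'c', 'e', 'b'] -> ['b', 'a', 'c', 'e']
'b': index 0 in ['b', 'a', 'c', 'e'] -> ['b', 'a', 'c', 'e']
'e': index 3 in ['b', 'a', 'c', 'e'] -> ['e', 'b', 'a', 'c']
'b': index 1 in ['e', 'b', 'a', 'c'] -> ['b', 'e', 'a', 'c']
'b': index 0 in ['b', 'e', 'a', 'c'] -> ['b', 'e', 'a', 'c']
'e': index 1 in ['b', 'e', 'a', 'c'] -> ['e', 'b', 'a', 'c']


Output: [0, 3, 3, 0, 2, 3, 0, 3, 1, 0, 1]


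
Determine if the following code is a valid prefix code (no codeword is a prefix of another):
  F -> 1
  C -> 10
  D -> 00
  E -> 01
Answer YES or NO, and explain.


Checking each pair (does one codeword prefix another?):
  F='1' vs C='10': prefix -- VIOLATION

NO -- this is NOT a valid prefix code. F (1) is a prefix of C (10).


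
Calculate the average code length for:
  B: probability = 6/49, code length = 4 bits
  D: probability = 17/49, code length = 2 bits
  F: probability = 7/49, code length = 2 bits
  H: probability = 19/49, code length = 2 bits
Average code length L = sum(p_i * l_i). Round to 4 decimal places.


Weighted contributions p_i * l_i:
  B: (6/49) * 4 = 24/49
  D: (17/49) * 2 = 34/49
  F: (7/49) * 2 = 14/49
  H: (19/49) * 2 = 38/49
Sum = (24 + 34 + 14 + 38)/49 = 110/49

L = 110/49 = 2.2449 bits/symbol


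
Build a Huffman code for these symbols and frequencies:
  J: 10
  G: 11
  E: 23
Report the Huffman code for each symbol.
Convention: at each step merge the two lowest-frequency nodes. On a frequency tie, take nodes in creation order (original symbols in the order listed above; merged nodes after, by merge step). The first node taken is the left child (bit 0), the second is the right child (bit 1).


Huffman tree construction:
Step 1: Merge J(10) + G(11) = 21
Step 2: Merge (J+G)(21) + E(23) = 44
Read each symbol's code off the tree from the root (left child = 0, right child = 1).

Codes:
  J: 00 (length 2)
  G: 01 (length 2)
  E: 1 (length 1)
Average code length: 65/44 = 1.4773 bits/symbol


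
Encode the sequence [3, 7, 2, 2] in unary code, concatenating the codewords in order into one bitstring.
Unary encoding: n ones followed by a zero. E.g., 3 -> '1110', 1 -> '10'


Encode each number as n ones followed by a terminating 0:
  3 -> 1110 (4 bits)
  7 -> 11111110 (8 bits)
  2 -> 110 (3 bits)
  2 -> 110 (3 bits)
Total length = 4 + 8 + 3 + 3 = 18 bits.

Unary([3, 7, 2, 2]) = 111011111110110110 (18 bits)


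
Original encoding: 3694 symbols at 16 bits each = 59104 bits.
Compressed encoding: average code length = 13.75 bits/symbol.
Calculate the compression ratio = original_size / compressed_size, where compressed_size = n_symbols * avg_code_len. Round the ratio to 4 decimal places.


original_size = n_symbols * orig_bits = 3694 * 16 = 59104 bits
compressed_size = n_symbols * avg_code_len = 3694 * 13.75 = 50792.5 bits
ratio = original_size / compressed_size = 59104 / 50792.5 = 1.1636

Compression ratio = 1.1636


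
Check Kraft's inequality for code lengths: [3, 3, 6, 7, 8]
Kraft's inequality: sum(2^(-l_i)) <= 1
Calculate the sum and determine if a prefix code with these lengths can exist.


Sum = 2^(-3) + 2^(-3) + 2^(-6) + 2^(-7) + 2^(-8)
    = 0.125 + 0.125 + 0.015625 + 0.0078125 + 0.00390625
    = 71/256 = 0.27734375
Since 0.27734375 <= 1, Kraft's inequality IS satisfied.
A prefix code with these lengths CAN exist.

Kraft sum = 0.27734375. Satisfied.


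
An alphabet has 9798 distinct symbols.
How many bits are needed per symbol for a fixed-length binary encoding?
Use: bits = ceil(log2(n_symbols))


log2(9798) = 13.2583
Bracket: 2^13 = 8192 < 9798 <= 2^14 = 16384
So ceil(log2(9798)) = 14

bits = ceil(log2(9798)) = ceil(13.2583) = 14 bits


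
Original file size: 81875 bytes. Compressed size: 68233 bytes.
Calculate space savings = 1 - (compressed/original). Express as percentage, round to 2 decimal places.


ratio = compressed/original = 68233/81875 = 0.83338
savings = 1 - ratio = 1 - 0.83338 = 0.16662
as a percentage: 0.16662 * 100 = 16.66%

Space savings = 1 - 68233/81875 = 16.66%


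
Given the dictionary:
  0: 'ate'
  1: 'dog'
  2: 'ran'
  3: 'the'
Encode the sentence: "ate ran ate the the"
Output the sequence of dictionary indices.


Look up each word in the dictionary:
  'ate' -> 0
  'ran' -> 2
  'ate' -> 0
  'the' -> 3
  'the' -> 3

Encoded: [0, 2, 0, 3, 3]


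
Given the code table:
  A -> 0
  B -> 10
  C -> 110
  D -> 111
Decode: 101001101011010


Decoding:
10 -> B
10 -> B
0 -> A
110 -> C
10 -> B
110 -> C
10 -> B


Result: BBACBCB


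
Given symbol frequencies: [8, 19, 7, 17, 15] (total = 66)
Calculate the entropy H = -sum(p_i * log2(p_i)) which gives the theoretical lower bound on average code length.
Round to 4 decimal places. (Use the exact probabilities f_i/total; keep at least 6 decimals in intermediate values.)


Per-symbol terms -p_i * log2(p_i) with p_i = f_i/66:
  p = 8/66 = 0.121212: log2(p) = -3.044394, -p*log2(p) = 0.369017
  p = 19/66 = 0.287879: log2(p) = -1.796467, -p*log2(p) = 0.517165
  p = 7/66 = 0.106061: log2(p) = -3.237039, -p*log2(p) = 0.343322
  p = 17/66 = 0.257576: log2(p) = -1.956931, -p*log2(p) = 0.504058
  p = 15/66 = 0.227273: log2(p) = -2.137504, -p*log2(p) = 0.485796
H = 0.369017 + 0.517165 + 0.343322 + 0.504058 + 0.485796 = 2.219358

H = 2.2194 bits/symbol


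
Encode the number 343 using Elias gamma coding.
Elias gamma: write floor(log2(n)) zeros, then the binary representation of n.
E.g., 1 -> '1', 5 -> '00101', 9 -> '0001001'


num_bits = floor(log2(343)) + 1 = 9
leading_zeros = num_bits - 1 = 8
binary(343) = 101010111

Elias gamma(343) = '00000000' + '101010111' = 00000000101010111 (17 bits)


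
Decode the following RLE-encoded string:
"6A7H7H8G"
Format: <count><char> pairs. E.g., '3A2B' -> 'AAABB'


Expanding each <count><char> pair:
  6A -> 'AAAAAA'
  7H -> 'HHHHHHH'
  7H -> 'HHHHHHH'
  8G -> 'GGGGGGGG'

Decoded = AAAAAAHHHHHHHHHHHHHHGGGGGGGG


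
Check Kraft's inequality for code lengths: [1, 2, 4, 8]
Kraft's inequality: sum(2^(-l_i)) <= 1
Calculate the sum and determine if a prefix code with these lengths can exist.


Sum = 2^(-1) + 2^(-2) + 2^(-4) + 2^(-8)
    = 0.5 + 0.25 + 0.0625 + 0.00390625
    = 209/256 = 0.81640625
Since 0.81640625 <= 1, Kraft's inequality IS satisfied.
A prefix code with these lengths CAN exist.

Kraft sum = 0.81640625. Satisfied.


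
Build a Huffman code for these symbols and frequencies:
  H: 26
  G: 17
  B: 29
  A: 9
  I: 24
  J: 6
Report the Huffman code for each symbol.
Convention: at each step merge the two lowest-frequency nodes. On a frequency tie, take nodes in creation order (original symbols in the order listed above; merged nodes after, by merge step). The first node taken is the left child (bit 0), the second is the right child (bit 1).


Huffman tree construction:
Step 1: Merge J(6) + A(9) = 15
Step 2: Merge (J+A)(15) + G(17) = 32
Step 3: Merge I(24) + H(26) = 50
Step 4: Merge B(29) + ((J+A)+G)(32) = 61
Step 5: Merge (I+H)(50) + (B+((J+A)+G))(61) = 111
Read each symbol's code off the tree from the root (left child = 0, right child = 1).

Codes:
  H: 01 (length 2)
  G: 111 (length 3)
  B: 10 (length 2)
  A: 1101 (length 4)
  I: 00 (length 2)
  J: 1100 (length 4)
Average code length: 269/111 = 2.4234 bits/symbol


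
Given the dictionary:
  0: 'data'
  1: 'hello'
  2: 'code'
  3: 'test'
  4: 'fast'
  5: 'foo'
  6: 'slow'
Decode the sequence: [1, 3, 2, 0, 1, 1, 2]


Look up each index in the dictionary:
  1 -> 'hello'
  3 -> 'test'
  2 -> 'code'
  0 -> 'data'
  1 -> 'hello'
  1 -> 'hello'
  2 -> 'code'

Decoded: "hello test code data hello hello code"


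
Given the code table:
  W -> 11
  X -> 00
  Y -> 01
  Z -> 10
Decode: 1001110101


Decoding:
10 -> Z
01 -> Y
11 -> W
01 -> Y
01 -> Y


Result: ZYWYY


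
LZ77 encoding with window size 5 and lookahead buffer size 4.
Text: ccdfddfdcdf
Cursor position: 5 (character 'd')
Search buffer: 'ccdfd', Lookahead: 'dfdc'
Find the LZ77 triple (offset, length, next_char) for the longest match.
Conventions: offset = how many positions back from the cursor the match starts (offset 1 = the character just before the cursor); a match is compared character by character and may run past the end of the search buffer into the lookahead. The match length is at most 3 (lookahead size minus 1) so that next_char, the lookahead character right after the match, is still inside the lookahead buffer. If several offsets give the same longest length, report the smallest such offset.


Try each offset into the search buffer:
  offset=1 (pos 4, char 'd'): match length 1
  offset=2 (pos 3, char 'f'): match length 0
  offset=3 (pos 2, char 'd'): match length 3
  offset=4 (pos 1, char 'c'): match length 0
  offset=5 (pos 0, char 'c'): match length 0
Longest match has length 3 at offset 3.
next_char = character at position 5 + 3 = 8 -> 'c'

Best match: offset=3, length=3 (matching 'dfd' starting at position 2)
LZ77 triple: (3, 3, 'c')


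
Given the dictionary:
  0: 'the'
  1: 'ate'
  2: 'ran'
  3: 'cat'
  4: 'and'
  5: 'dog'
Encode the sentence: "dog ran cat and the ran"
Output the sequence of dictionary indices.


Look up each word in the dictionary:
  'dog' -> 5
  'ran' -> 2
  'cat' -> 3
  'and' -> 4
  'the' -> 0
  'ran' -> 2

Encoded: [5, 2, 3, 4, 0, 2]


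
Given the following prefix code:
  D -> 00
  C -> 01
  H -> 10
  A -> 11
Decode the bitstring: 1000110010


Decoding step by step:
Bits 10 -> H
Bits 00 -> D
Bits 11 -> A
Bits 00 -> D
Bits 10 -> H


Decoded message: HDADH


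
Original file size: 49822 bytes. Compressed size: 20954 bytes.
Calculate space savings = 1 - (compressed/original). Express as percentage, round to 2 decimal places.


ratio = compressed/original = 20954/49822 = 0.420577
savings = 1 - ratio = 1 - 0.420577 = 0.579423
as a percentage: 0.579423 * 100 = 57.94%

Space savings = 1 - 20954/49822 = 57.94%


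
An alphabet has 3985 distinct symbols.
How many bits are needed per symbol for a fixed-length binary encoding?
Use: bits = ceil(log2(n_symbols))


log2(3985) = 11.9604
Bracket: 2^11 = 2048 < 3985 <= 2^12 = 4096
So ceil(log2(3985)) = 12

bits = ceil(log2(3985)) = ceil(11.9604) = 12 bits


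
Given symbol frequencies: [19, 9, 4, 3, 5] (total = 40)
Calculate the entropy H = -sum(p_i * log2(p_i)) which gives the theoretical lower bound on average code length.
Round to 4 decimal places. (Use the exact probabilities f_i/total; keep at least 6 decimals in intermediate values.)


Per-symbol terms -p_i * log2(p_i) with p_i = f_i/40:
  p = 19/40 = 0.475000: log2(p) = -1.074001, -p*log2(p) = 0.510150
  p = 9/40 = 0.225000: log2(p) = -2.152003, -p*log2(p) = 0.484201
  p = 4/40 = 0.100000: log2(p) = -3.321928, -p*log2(p) = 0.332193
  p = 3/40 = 0.075000: log2(p) = -3.736966, -p*log2(p) = 0.280272
  p = 5/40 = 0.125000: log2(p) = -3.000000, -p*log2(p) = 0.375000
H = 0.510150 + 0.484201 + 0.332193 + 0.280272 + 0.375000 = 1.981816

H = 1.9818 bits/symbol


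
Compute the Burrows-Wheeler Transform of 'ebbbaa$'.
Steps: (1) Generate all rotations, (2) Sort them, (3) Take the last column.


Rotations (sorted):
  0: $ebbbaa -> last char: a
  1: a$ebbba -> last char: a
  2: aa$ebbb -> last char: b
  3: baa$ebb -> last char: b
  4: bbaa$eb -> last char: b
  5: bbbaa$e -> last char: e
  6: ebbbaa$ -> last char: $


BWT = aabbbe$


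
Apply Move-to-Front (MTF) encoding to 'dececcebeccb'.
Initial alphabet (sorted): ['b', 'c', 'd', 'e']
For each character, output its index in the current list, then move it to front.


MTF encoding:
'd': index 2 in ['b', 'c', 'd', 'e'] -> ['d', 'b', 'c', 'e']
'e': index 3 in ['d', 'b', 'c', 'e'] -> ['e', 'd', 'b', 'c']
'c': index 3 in ['e', 'd', 'b', 'c'] -> ['c', 'e', 'd', 'b']
'e': index 1 in ['c', 'e', 'd', 'b'] -> ['e', 'c', 'd', 'b']
'c': index 1 in ['e', 'c', 'd', 'b'] -> ['c', 'e', 'd', 'b']
'c': index 0 in ['c', 'e', 'd', 'b'] -> ['c', 'e', 'd', 'b']
'e': index 1 in ['c', 'e', 'd', 'b'] -> ['e', 'c', 'd', 'b']
'b': index 3 in ['e', 'c', 'd', 'b'] -> ['b', 'e', 'c', 'd']
'e': index 1 in ['b', 'e', 'c', 'd'] -> ['e', 'b', 'c', 'd']
'c': index 2 in ['e', 'b', 'c', 'd'] -> ['c', 'e', 'b', 'd']
'c': index 0 in ['c', 'e', 'b', 'd'] -> ['c', 'e', 'b', 'd']
'b': index 2 in ['c', 'e', 'b', 'd'] -> ['b', 'c', 'e', 'd']


Output: [2, 3, 3, 1, 1, 0, 1, 3, 1, 2, 0, 2]


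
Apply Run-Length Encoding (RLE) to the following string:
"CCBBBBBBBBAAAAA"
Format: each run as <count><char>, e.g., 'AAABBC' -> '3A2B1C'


Scanning runs left to right:
  i=0: run of 'C' x 2 -> '2C'
  i=2: run of 'B' x 8 -> '8B'
  i=10: run of 'A' x 5 -> '5A'

RLE = 2C8B5A


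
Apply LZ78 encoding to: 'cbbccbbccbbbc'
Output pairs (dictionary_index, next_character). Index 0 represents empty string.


LZ78 encoding steps:
Dictionary: {0: ''}
Step 1: w='' (idx 0), next='c' -> output (0, 'c'), add 'c' as idx 1
Step 2: w='' (idx 0), next='b' -> output (0, 'b'), add 'b' as idx 2
Step 3: w='b' (idx 2), next='c' -> output (2, 'c'), add 'bc' as idx 3
Step 4: w='c' (idx 1), next='b' -> output (1, 'b'), add 'cb' as idx 4
Step 5: w='bc' (idx 3), next='c' -> output (3, 'c'), add 'bcc' as idx 5
Step 6: w='b' (idx 2), next='b' -> output (2, 'b'), add 'bb' as idx 6
Step 7: w='bc' (idx 3), end of input -> output (3, '')


Encoded: [(0, 'c'), (0, 'b'), (2, 'c'), (1, 'b'), (3, 'c'), (2, 'b'), (3, '')]


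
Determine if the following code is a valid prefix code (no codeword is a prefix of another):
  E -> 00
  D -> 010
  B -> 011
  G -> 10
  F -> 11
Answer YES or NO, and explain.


Checking each pair (does one codeword prefix another?):
  E='00' vs D='010': no prefix
  E='00' vs B='011': no prefix
  E='00' vs G='10': no prefix
  E='00' vs F='11': no prefix
  D='010' vs E='00': no prefix
  D='010' vs B='011': no prefix
  D='010' vs G='10': no prefix
  D='010' vs F='11': no prefix
  B='011' vs E='00': no prefix
  B='011' vs D='010': no prefix
  B='011' vs G='10': no prefix
  B='011' vs F='11': no prefix
  G='10' vs E='00': no prefix
  G='10' vs D='010': no prefix
  G='10' vs B='011': no prefix
  G='10' vs F='11': no prefix
  F='11' vs E='00': no prefix
  F='11' vs D='010': no prefix
  F='11' vs B='011': no prefix
  F='11' vs G='10': no prefix
No violation found over all pairs.

YES -- this is a valid prefix code. No codeword is a prefix of any other codeword.


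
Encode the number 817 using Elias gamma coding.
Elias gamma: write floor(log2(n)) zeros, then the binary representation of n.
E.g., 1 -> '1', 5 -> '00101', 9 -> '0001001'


num_bits = floor(log2(817)) + 1 = 10
leading_zeros = num_bits - 1 = 9
binary(817) = 1100110001

Elias gamma(817) = '000000000' + '1100110001' = 0000000001100110001 (19 bits)


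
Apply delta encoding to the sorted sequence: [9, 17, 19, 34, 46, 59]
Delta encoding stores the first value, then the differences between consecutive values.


First value: 9
Deltas:
  17 - 9 = 8
  19 - 17 = 2
  34 - 19 = 15
  46 - 34 = 12
  59 - 46 = 13


Delta encoded: [9, 8, 2, 15, 12, 13]


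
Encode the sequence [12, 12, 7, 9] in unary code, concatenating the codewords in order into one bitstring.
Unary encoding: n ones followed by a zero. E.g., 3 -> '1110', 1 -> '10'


Encode each number as n ones followed by a terminating 0:
  12 -> 1111111111110 (13 bits)
  12 -> 1111111111110 (13 bits)
  7 -> 11111110 (8 bits)
  9 -> 1111111110 (10 bits)
Total length = 13 + 13 + 8 + 10 = 44 bits.

Unary([12, 12, 7, 9]) = 11111111111101111111111110111111101111111110 (44 bits)


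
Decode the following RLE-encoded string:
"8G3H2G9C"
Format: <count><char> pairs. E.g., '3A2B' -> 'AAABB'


Expanding each <count><char> pair:
  8G -> 'GGGGGGGG'
  3H -> 'HHH'
  2G -> 'GG'
  9C -> 'CCCCCCCCC'

Decoded = GGGGGGGGHHHGGCCCCCCCCC


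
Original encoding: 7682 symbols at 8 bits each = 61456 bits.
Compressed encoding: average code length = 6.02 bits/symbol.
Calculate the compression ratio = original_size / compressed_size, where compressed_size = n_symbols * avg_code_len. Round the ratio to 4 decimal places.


original_size = n_symbols * orig_bits = 7682 * 8 = 61456 bits
compressed_size = n_symbols * avg_code_len = 7682 * 6.02 = 46245.64 bits
ratio = original_size / compressed_size = 61456 / 46245.64 = 1.3289

Compression ratio = 1.3289


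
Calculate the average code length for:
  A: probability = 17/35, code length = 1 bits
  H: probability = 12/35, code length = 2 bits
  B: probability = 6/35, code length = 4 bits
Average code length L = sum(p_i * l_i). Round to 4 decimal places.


Weighted contributions p_i * l_i:
  A: (17/35) * 1 = 17/35
  H: (12/35) * 2 = 24/35
  B: (6/35) * 4 = 24/35
Sum = (17 + 24 + 24)/35 = 65/35

L = 65/35 = 1.8571 bits/symbol


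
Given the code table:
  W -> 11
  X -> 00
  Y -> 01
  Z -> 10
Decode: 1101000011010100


Decoding:
11 -> W
01 -> Y
00 -> X
00 -> X
11 -> W
01 -> Y
01 -> Y
00 -> X


Result: WYXXWYYX


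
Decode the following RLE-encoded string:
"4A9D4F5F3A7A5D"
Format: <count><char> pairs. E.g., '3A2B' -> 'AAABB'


Expanding each <count><char> pair:
  4A -> 'AAAA'
  9D -> 'DDDDDDDDD'
  4F -> 'FFFF'
  5F -> 'FFFFF'
  3A -> 'AAA'
  7A -> 'AAAAAAA'
  5D -> 'DDDDD'

Decoded = AAAADDDDDDDDDFFFFFFFFFAAAAAAAAAADDDDD
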